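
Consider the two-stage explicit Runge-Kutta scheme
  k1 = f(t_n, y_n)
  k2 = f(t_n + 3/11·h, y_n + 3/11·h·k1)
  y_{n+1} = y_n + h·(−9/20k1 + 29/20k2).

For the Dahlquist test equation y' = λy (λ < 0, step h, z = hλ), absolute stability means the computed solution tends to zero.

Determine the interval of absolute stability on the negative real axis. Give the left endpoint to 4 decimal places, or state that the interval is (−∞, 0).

On y'=λy, z=hλ:
  k1=λy_n ⇒ h·k1=z·y_n;  k2=λ(1+3/11z)y_n ⇒ h·k2=z(1+3/11z)y_n
  y_{n+1}/y_n = 1 − 9/20z + 29/20z(1+3/11z) = 1 + z + 87/220z²
  ⇒ R(z) = 1 + z + 87/220z².

Need |R(x)|<1, x<0.
x=-0.49: |R|=0.6049
R=1: x+87/220x²=0 ⇒ x=−220/87=-2.5287; min R=1−1/(4·87/220)=0.3678>−1
Confirm numerically:
  x=-2.118: |R|=0.65598 <1
  x=-1.251: |R|=0.36789 <1
  x=-1.040: |R|=0.38772 <1
  x=-1.032: |R|=0.38917 <1
  x=-2.826: |R|=1.33221 >1
  x=-2.671: |R|=1.15027 >1
  x=-2.568: |R|=1.03987 >1
So |R|<1 on (-2.5287, 0).

z∈(-2.5287,0).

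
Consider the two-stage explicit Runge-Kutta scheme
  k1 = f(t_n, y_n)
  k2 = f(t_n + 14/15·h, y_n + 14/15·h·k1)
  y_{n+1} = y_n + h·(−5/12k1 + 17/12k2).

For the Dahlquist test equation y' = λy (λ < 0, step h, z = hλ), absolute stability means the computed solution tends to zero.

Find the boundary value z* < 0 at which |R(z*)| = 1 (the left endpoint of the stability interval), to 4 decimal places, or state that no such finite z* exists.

With y'=λy (z=hλ):
  k1=λy_n ⇒ h·k1=z·y_n;  k2=λ(1+14/15z)y_n ⇒ h·k2=z(1+14/15z)y_n
  y_{n+1}/y_n = 1 − 5/12z + 17/12z(1+14/15z) = 1 + z + 119/90z²
  R(z) = 1 + z + 119/90z².

Boundary: |R(x)|=1, x<0.
x=-0.41: |R|=0.8123
R=1: x+119/90x²=0 ⇒ x=−90/119=-0.7563; min R=1−1/(4·119/90)=0.8109>−1
Confirm numerically:
  x=-0.679: |R|=0.93060 <1
  x=-0.578: |R|=0.86373 <1
  x=-0.365: |R|=0.81115 <1
  x=-1.124: |R|=1.54646 >1
  x=-0.955: |R|=1.25090 >1
So |R|<1 on (-0.7563, 0).

left endpoint -0.7563.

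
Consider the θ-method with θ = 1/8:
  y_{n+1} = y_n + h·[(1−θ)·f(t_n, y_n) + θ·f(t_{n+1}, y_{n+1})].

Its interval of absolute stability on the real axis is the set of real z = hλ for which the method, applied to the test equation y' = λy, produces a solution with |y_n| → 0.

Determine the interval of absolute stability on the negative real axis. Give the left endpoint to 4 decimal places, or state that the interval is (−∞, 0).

z∈(-2.6667,0).

Test eqn y'=λy, z=hλ:
  y_{n+1} = y_n + z·[7/8·y_n + 1/8·y_{n+1}] ⇒ (1 − 1/8z)y_{n+1} = (1 + 7/8z)y_n
  R(z) = (1 + 7/8z)/(1 − 1/8z).

Need |R(x)|<1, x<0.
x=-1.18: |R|=0.0283
R=−1: 1+7/8x = −1+1/8x ⇒ -3/4x=2 ⇒ x=2/(-3/4)=-2.6667
Confirm numerically:
  x=-2.501: |R|=0.90534 <1
  x=-1.335: |R|=0.14408 <1
  x=-1.207: |R|=0.04877 <1
  x=-3.209: |R|=1.29030 >1
  x=-3.197: |R|=1.28418 >1
  x=-3.172: |R|=1.27139 >1
Stable set (-2.6667, 0).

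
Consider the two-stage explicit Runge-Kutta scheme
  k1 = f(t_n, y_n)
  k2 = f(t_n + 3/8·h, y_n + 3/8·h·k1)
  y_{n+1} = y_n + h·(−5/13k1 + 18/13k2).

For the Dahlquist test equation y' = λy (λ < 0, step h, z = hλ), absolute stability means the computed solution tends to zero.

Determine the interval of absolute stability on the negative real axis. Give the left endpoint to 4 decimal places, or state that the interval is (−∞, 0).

On y'=λy, z=hλ:
  k1=λy_n ⇒ h·k1=z·y_n;  k2=λ(1+3/8z)y_n ⇒ h·k2=z(1+3/8z)y_n
  y_{n+1}/y_n = 1 − 5/13z + 18/13z(1+3/8z) = 1 + z + 27/52z²
  ⇒ R(z) = 1 + z + 27/52z².

Need |R(x)|<1, x<0.
x=-0.34: |R|=0.7200
R=1: x+27/52x²=0 ⇒ x=−52/27=-1.9259; min R=1−1/(4·27/52)=0.5185>−1
Confirm numerically:
  x=-1.847: |R|=0.92431 <1
  x=-1.467: |R|=0.65043 <1
  x=-1.362: |R|=0.60120 <1
  x=-0.857: |R|=0.52435 <1
  x=-2.472: |R|=1.70091 >1
  x=-2.393: |R|=1.58035 >1
  x=-2.354: |R|=1.52322 >1
So |R|<1 on (-1.9259, 0).

(-1.9259, 0).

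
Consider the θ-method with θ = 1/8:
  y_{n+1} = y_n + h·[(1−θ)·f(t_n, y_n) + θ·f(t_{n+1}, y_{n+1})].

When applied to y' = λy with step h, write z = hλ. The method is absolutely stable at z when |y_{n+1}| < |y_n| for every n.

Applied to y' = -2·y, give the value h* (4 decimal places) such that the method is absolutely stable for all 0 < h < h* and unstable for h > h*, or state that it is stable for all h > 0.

Set f=λy, z=hλ:
  y_{n+1} = y_n + z·[7/8·y_n + 1/8·y_{n+1}] ⇒ (1 − 1/8z)y_{n+1} = (1 + 7/8z)y_n
  ⇒ R(z) = (1 + 7/8z)/(1 − 1/8z).

Find x<0 with |R(x)|<1.
x=-1.59: |R|=0.3264
R=−1: 1+7/8x = −1+1/8x ⇒ -3/4x=2 ⇒ x=2/(-3/4)=-2.6667
Confirm numerically:
  x=-2.516: |R|=0.91404 <1
  x=-1.797: |R|=0.46739 <1
  x=-1.320: |R|=0.13305 <1
  x=-3.222: |R|=1.29692 >1
  x=-3.147: |R|=1.25854 >1
  x=-3.090: |R|=1.22904 >1
So |R|<1 on (-2.6667, 0).

(-2.6667,0); λ=-2 ⇒ h* = (8/3)/2 = 1.3333.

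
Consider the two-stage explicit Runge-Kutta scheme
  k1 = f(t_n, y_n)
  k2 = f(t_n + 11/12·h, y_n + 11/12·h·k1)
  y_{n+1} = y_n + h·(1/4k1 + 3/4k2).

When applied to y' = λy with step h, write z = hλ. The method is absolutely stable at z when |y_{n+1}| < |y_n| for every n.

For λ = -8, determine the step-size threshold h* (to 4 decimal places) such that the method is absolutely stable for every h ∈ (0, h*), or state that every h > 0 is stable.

(-1.4545,0); λ=-8 ⇒ h* = (16/11)/8 = 0.1818.

Test eqn y'=λy, z=hλ:
  k1=λy_n ⇒ h·k1=z·y_n;  k2=λ(1+11/12z)y_n ⇒ h·k2=z(1+11/12z)y_n
  y_{n+1}/y_n = 1 + 1/4z + 3/4z(1+11/12z) = 1 + z + 11/16z²
  Hence R(z) = 1 + z + 11/16z².

Need |R(x)|<1, x<0.
x=-0.49: |R|=0.6751
R=1: x+11/16x²=0 ⇒ x=−16/11=-1.4545; min R=1−1/(4·11/16)=0.6364>−1
Confirm numerically:
  x=-1.354: |R|=0.90640 <1
  x=-1.179: |R|=0.77665 <1
  x=-1.106: |R|=0.73497 <1
  x=-1.992: |R|=1.73604 >1
  x=-1.669: |R|=1.24607 >1
  x=-1.497: |R|=1.04369 >1
So |R|<1 on (-1.4545, 0).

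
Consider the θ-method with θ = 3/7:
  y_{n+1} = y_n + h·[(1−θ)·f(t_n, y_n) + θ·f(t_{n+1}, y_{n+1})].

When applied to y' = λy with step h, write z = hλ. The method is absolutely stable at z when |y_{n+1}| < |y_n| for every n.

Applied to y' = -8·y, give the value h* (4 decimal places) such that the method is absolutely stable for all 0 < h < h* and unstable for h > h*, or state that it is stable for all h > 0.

Test eqn y'=λy, z=hλ:
  y_{n+1} = y_n + z·[4/7·y_n + 3/7·y_{n+1}] ⇒ (1 − 3/7z)y_{n+1} = (1 + 4/7z)y_n
  R(z) = (1 + 4/7z)/(1 − 3/7z).

Solve |R(x)|<1 on ℝ⁻.
x=-1.25: |R|=0.1860
R=−1: 1+4/7x = −1+3/7x ⇒ -1/7x=2 ⇒ x=2/(-1/7)=-14.0000
Confirm numerically:
  x=-10.730: |R|=0.91656 <1
  x=-9.879: |R|=0.88752 <1
  x=-5.811: |R|=0.66484 <1
  x=-5.667: |R|=0.65281 <1
  x=-14.247: |R|=1.00497 >1
  x=-14.160: |R|=1.00323 >1
  x=-14.046: |R|=1.00094 >1
Interval (-14.0000, 0).

(-14.0000,0); λ=-8 ⇒ h* = (14)/8 = 1.7500.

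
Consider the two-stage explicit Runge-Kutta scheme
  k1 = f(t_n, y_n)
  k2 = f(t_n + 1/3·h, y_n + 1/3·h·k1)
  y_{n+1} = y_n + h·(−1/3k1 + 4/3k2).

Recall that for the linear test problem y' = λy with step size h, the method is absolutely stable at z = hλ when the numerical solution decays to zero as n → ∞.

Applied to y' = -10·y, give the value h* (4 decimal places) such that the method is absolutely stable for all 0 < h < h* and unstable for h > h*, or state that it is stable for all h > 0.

With y'=λy (z=hλ):
  k1=λy_n ⇒ h·k1=z·y_n;  k2=λ(1+1/3z)y_n ⇒ h·k2=z(1+1/3z)y_n
  y_{n+1}/y_n = 1 − 1/3z + 4/3z(1+1/3z) = 1 + z + 4/9z²
  ⇒ R(z) = 1 + z + 4/9z².

Solve |R(x)|<1 on ℝ⁻.
x=-1.52: |R|=0.5068
R=1: x+4/9x²=0 ⇒ x=−9/4=-2.2500; min R=1−1/(4·4/9)=0.4375>−1
Confirm numerically:
  x=-2.034: |R|=0.80474 <1
  x=-1.883: |R|=0.69286 <1
  x=-1.110: |R|=0.43760 <1
  x=-2.586: |R|=1.38618 >1
  x=-2.446: |R|=1.21307 >1
Stable set (-2.2500, 0).

(-2.2500,0); λ=-10 ⇒ h* = (9/4)/10 = 0.2250.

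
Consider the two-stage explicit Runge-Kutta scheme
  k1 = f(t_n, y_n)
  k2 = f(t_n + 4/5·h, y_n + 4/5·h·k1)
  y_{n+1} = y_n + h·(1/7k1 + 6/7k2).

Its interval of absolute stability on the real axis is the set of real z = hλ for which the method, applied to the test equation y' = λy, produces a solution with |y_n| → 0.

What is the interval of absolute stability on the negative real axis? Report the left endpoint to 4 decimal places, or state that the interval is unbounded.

On y'=λy, z=hλ:
  k1=λy_n ⇒ h·k1=z·y_n;  k2=λ(1+4/5z)y_n ⇒ h·k2=z(1+4/5z)y_n
  y_{n+1}/y_n = 1 + 1/7z + 6/7z(1+4/5z) = 1 + z + 24/35z²
  ⇒ R(z) = 1 + z + 24/35z².

Find x<0 with |R(x)|<1.
x=-1.66: |R|=1.2296
R=1: x+24/35x²=0 ⇒ x=−35/24=-1.4583; min R=1−1/(4·24/35)=0.6354>−1
Confirm numerically:
  x=-1.267: |R|=0.83377 <1
  x=-0.935: |R|=0.66447 <1
  x=-0.762: |R|=0.63616 <1
  x=-1.924: |R|=1.61436 >1
  x=-1.813: |R|=1.44092 >1
  x=-1.480: |R|=1.02199 >1
Stable set (-1.4583, 0).

z∈(-1.4583,0).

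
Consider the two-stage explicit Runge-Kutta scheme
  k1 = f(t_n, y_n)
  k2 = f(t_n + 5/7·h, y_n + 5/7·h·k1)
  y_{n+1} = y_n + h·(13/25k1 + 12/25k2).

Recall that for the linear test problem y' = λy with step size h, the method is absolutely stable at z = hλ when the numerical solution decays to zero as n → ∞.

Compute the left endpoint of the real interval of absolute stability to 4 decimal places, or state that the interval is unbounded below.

Set f=λy, z=hλ:
  k1=λy_n ⇒ h·k1=z·y_n;  k2=λ(1+5/7z)y_n ⇒ h·k2=z(1+5/7z)y_n
  y_{n+1}/y_n = 1 + 13/25z + 12/25z(1+5/7z) = 1 + z + 12/35z²
  so R(z) = 1 + z + 12/35z².

Solve |R(x)|<1 on ℝ⁻.
x=-1.02: |R|=0.3367
R=1: x+12/35x²=0 ⇒ x=−35/12=-2.9167; min R=1−1/(4·12/35)=0.2708>−1
Confirm numerically:
  x=-2.612: |R|=0.72716 <1
  x=-1.542: |R|=0.27323 <1
  x=-1.523: |R|=0.27227 <1
  x=-3.462: |R|=1.64730 >1
  x=-3.414: |R|=1.58214 >1
  x=-3.057: |R|=1.14709 >1
Stable set (-2.9167, 0).

left endpoint -2.9167.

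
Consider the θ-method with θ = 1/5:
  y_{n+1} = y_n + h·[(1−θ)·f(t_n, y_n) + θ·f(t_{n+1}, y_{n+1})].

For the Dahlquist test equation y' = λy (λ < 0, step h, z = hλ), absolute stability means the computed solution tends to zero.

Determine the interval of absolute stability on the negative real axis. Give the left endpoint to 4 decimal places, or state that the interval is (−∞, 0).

Test eqn y'=λy, z=hλ:
  y_{n+1} = y_n + z·[4/5·y_n + 1/5·y_{n+1}] ⇒ (1 − 1/5z)y_{n+1} = (1 + 4/5z)y_n
  ⇒ R(z) = (1 + 4/5z)/(1 − 1/5z).

Find x<0 with |R(x)|<1.
x=-1.16: |R|=0.0584
R=−1: 1+4/5x = −1+1/5x ⇒ -3/5x=2 ⇒ x=2/(-3/5)=-3.3333
Confirm numerically:
  x=-2.963: |R|=0.86048 <1
  x=-2.425: |R|=0.63300 <1
  x=-2.196: |R|=0.52585 <1
  x=-3.600: |R|=1.09302 >1
  x=-3.511: |R|=1.06262 >1
Stable set (-3.3333, 0).

z∈(-3.3333,0).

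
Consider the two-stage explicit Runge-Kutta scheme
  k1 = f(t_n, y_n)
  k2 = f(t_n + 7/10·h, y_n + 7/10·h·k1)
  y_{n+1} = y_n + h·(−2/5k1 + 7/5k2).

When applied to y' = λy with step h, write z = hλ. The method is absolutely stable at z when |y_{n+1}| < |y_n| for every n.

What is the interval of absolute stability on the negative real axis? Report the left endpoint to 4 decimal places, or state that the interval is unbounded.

Set f=λy, z=hλ:
  k1=λy_n ⇒ h·k1=z·y_n;  k2=λ(1+7/10z)y_n ⇒ h·k2=z(1+7/10z)y_n
  y_{n+1}/y_n = 1 − 2/5z + 7/5z(1+7/10z) = 1 + z + 49/50z²
  ⇒ R(z) = 1 + z + 49/50z².

Solve |R(x)|<1 on ℝ⁻.
x=-0.52: |R|=0.7450
R=1: x+49/50x²=0 ⇒ x=−50/49=-1.0204; min R=1−1/(4·49/50)=0.7449>−1
Confirm numerically:
  x=-0.980: |R|=0.96119 <1
  x=-0.952: |R|=0.93618 <1
  x=-0.876: |R|=0.87603 <1
  x=-0.453: |R|=0.74810 <1
  x=-1.395: |R|=1.51210 >1
  x=-1.306: |R|=1.36552 >1
  x=-1.058: |R|=1.03898 >1
So |R|<1 on (-1.0204, 0).

z∈(-1.0204,0).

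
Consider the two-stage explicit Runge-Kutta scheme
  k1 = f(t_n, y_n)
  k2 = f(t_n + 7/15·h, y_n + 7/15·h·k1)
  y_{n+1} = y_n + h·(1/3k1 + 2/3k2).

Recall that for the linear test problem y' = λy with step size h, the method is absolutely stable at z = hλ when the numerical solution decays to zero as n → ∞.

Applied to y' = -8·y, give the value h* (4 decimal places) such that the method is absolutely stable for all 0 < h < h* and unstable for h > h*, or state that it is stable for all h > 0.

Set f=λy, z=hλ:
  k1=λy_n ⇒ h·k1=z·y_n;  k2=λ(1+7/15z)y_n ⇒ h·k2=z(1+7/15z)y_n
  y_{n+1}/y_n = 1 + 1/3z + 2/3z(1+7/15z) = 1 + z + 14/45z²
  R(z) = 1 + z + 14/45z².

Need |R(x)|<1, x<0.
x=-0.97: |R|=0.3227
R=1: x+14/45x²=0 ⇒ x=−45/14=-3.2143; min R=1−1/(4·14/45)=0.1964>−1
Confirm numerically:
  x=-3.030: |R|=0.82628 <1
  x=-2.897: |R|=0.71403 <1
  x=-1.325: |R|=0.22119 <1
  x=-3.615: |R|=1.45067 >1
  x=-3.513: |R|=1.32647 >1
So |R|<1 on (-3.2143, 0).

(-3.2143,0); λ=-8 ⇒ h* = (45/14)/8 = 0.4018.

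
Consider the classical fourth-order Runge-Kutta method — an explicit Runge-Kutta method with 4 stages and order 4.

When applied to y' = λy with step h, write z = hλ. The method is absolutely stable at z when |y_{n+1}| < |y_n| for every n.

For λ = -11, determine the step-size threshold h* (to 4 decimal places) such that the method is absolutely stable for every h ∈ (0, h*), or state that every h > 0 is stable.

Set f=λy, z=hλ:
  order 4, 4-stage ⇒ R(z)=1+z+z^2/2+z^3/6+z^4/24
  (e.g. R(-1.43)=0.27932, |R|=0.27932)

Solve |R(x)|<1 on ℝ⁻.
x=-1.43: |R|=0.2793
|R(-3.08)|=1.5432 |R(-1.31)|=0.2961 |R(-0.88)|=0.4186
Bisect:
  x_lo=-3.3966 |R|=2.3868  x_hi=-0.3138 |R|=0.7307
  mid=-1.85521 |R|=0.29506 →hi
  mid=-2.62593 |R|=0.78514 →hi
  mid=-3.01129 |R|=1.39773 →lo
  mid=-2.81861 |R|=1.05140 →lo
  mid=-2.72227 |R|=0.90906 →hi
  mid=-2.77044 |R|=0.97783 →hi
  mid=-2.79452 |R|=1.01400 →lo
  mid=-2.78248 |R|=0.99577 →hi
  ...
  [-2.78530,-2.78511] ⇒ x*=-2.7853
Stable set (-2.7853, 0).

(-2.7853,0); λ=-11 ⇒ h* = 0.2532.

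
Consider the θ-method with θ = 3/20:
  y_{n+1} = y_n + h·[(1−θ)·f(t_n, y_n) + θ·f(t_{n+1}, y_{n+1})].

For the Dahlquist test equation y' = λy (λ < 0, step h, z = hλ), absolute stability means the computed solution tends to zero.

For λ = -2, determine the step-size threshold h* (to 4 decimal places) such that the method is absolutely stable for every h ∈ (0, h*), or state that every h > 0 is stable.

(-2.8571,0); λ=-2 ⇒ h* = (20/7)/2 = 1.4286.

On y'=λy, z=hλ:
  y_{n+1} = y_n + z·[17/20·y_n + 3/20·y_{n+1}] ⇒ (1 − 3/20z)y_{n+1} = (1 + 17/20z)y_n
  ⇒ R(z) = (1 + 17/20z)/(1 − 3/20z).

Find x<0 with |R(x)|<1.
x=-0.73: |R|=0.3420
R=−1: 1+17/20x = −1+3/20x ⇒ -7/10x=2 ⇒ x=2/(-7/10)=-2.8571
Confirm numerically:
  x=-2.375: |R|=0.75115 <1
  x=-2.087: |R|=0.58943 <1
  x=-1.878: |R|=0.46524 <1
  x=-1.168: |R|=0.00613 <1
  x=-3.353: |R|=1.23095 >1
  x=-3.222: |R|=1.17218 >1
Interval (-2.8571, 0).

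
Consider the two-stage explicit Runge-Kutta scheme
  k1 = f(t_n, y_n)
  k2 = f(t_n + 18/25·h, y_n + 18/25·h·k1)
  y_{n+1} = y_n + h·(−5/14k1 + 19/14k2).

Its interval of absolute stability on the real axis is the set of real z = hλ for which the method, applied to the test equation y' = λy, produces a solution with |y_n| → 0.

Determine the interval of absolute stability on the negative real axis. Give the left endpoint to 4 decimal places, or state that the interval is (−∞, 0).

(-1.0234, 0).

On y'=λy, z=hλ:
  k1=λy_n ⇒ h·k1=z·y_n;  k2=λ(1+18/25z)y_n ⇒ h·k2=z(1+18/25z)y_n
  y_{n+1}/y_n = 1 − 5/14z + 19/14z(1+18/25z) = 1 + z + 171/175z²
  R(z) = 1 + z + 171/175z².

Solve |R(x)|<1 on ℝ⁻.
x=-0.43: |R|=0.7507
R=1: x+171/175x²=0 ⇒ x=−175/171=-1.0234; min R=1−1/(4·171/175)=0.7442>−1
Confirm numerically:
  x=-0.932: |R|=0.91677 <1
  x=-0.682: |R|=0.77249 <1
  x=-0.592: |R|=0.75045 <1
  x=-1.321: |R|=1.38415 >1
  x=-1.154: |R|=1.14728 >1
  x=-1.151: |R|=1.14352 >1
So |R|<1 on (-1.0234, 0).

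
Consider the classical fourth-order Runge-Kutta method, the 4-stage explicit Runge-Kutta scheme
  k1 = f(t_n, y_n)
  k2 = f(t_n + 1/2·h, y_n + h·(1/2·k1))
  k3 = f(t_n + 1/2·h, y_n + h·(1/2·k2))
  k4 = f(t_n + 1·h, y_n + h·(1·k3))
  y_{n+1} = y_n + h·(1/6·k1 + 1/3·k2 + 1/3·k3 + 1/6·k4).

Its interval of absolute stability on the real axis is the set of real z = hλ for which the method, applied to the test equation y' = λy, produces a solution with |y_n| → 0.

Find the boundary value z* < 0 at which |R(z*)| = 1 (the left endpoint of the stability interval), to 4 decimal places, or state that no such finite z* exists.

z* = -2.7853.

Test eqn y'=λy, z=hλ:
  order 4, 4-stage ⇒ R(z)=1+z+z^2/2+z^3/6+z^4/24
  (e.g. R(-1.64)=0.27106, |R|=0.27106)

Boundary: |R(x)|=1, x<0.
x=-1.64: |R|=0.2711
|R(-2.31)|=0.4901 |R(-2.3)|=0.4832 |R(-1.84)|=0.2921
Bisect:
  x_lo=-3.4620 |R|=2.6006  x_hi=-0.2680 |R|=0.7649
  mid=-1.86502 |R|=0.29705 →hi
  mid=-2.66351 |R|=0.83139 →hi
  mid=-3.06276 |R|=1.50553 →lo
  mid=-2.86314 |R|=1.12385 →lo
  mid=-2.76333 |R|=0.96738 →hi
  mid=-2.81323 |R|=1.04294 →lo
  mid=-2.78828 |R|=1.00451 →lo
  mid=-2.77580 |R|=0.98578 →hi
  mid=-2.78204 |R|=0.99511 →hi
  mid=-2.78516 |R|=0.99980 →hi
  ...
  [-2.78535,-2.78516] ⇒ x*=-2.7853
So |R|<1 on (-2.7853, 0).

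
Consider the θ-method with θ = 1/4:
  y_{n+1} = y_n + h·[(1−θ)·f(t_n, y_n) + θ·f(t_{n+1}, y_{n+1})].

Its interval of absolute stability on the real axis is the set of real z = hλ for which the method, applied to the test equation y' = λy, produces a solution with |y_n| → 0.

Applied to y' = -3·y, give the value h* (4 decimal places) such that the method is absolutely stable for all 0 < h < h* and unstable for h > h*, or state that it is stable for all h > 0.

On y'=λy, z=hλ:
  y_{n+1} = y_n + z·[3/4·y_n + 1/4·y_{n+1}] ⇒ (1 − 1/4z)y_{n+1} = (1 + 3/4z)y_n
  R(z) = (1 + 3/4z)/(1 − 1/4z).

Boundary: |R(x)|=1, x<0.
x=-0.54: |R|=0.5242
R=−1: 1+3/4x = −1+1/4x ⇒ -1/2x=2 ⇒ x=2/(-1/2)=-4.0000
Confirm numerically:
  x=-3.265: |R|=0.79766 <1
  x=-2.793: |R|=0.64463 <1
  x=-2.210: |R|=0.42351 <1
  x=-1.651: |R|=0.16864 <1
  x=-4.589: |R|=1.13715 >1
  x=-4.385: |R|=1.09183 >1
  x=-4.170: |R|=1.04162 >1
So |R|<1 on (-4.0000, 0).

(-4.0000,0); λ=-3 ⇒ h* = (4)/3 = 1.3333.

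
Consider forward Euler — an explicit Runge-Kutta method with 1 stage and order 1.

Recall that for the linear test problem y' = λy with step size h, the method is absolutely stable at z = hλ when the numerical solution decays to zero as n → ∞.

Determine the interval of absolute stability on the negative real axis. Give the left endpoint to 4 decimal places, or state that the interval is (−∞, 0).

With y'=λy (z=hλ):
  order 1, 1-stage ⇒ R(z)=1+z
  (e.g. R(-1.65)=-0.65000, |R|=0.65000)

Find x<0 with |R(x)|<1.
x=-1.65: |R|=0.6500
|R(-1.77)|=0.7700 |R(-0.86)|=0.1400 |R(-0.6)|=0.4000
Bisect:
  x_lo=-2.7571 |R|=1.7571  x_hi=-0.2867 |R|=0.7133
  mid=-1.52189 |R|=0.52189 →hi
  mid=-2.13951 |R|=1.13951 →lo
  mid=-1.83070 |R|=0.83070 →hi
  mid=-1.98510 |R|=0.98510 →hi
  mid=-2.06230 |R|=1.06230 →lo
  mid=-2.02370 |R|=1.02370 →lo
  mid=-2.00440 |R|=1.00440 →lo
  mid=-1.99475 |R|=0.99475 →hi
  mid=-1.99958 |R|=0.99958 →hi
  ...
  [-2.00003,-1.99988] ⇒ x*=-2.0000
Stable set (-2.0000, 0).

(-2.0000, 0).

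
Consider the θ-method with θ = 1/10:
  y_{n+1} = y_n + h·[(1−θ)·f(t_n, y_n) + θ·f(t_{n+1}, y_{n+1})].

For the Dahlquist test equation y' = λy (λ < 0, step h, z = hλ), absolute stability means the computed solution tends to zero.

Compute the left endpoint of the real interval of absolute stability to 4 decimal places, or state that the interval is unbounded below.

On y'=λy, z=hλ:
  y_{n+1} = y_n + z·[9/10·y_n + 1/10·y_{n+1}] ⇒ (1 − 1/10z)y_{n+1} = (1 + 9/10z)y_n
  so R(z) = (1 + 9/10z)/(1 − 1/10z).

Solve |R(x)|<1 on ℝ⁻.
x=-1.09: |R|=0.0171
R=−1: 1+9/10x = −1+1/10x ⇒ -4/5x=2 ⇒ x=2/(-4/5)=-2.5000
Confirm numerically:
  x=-2.389: |R|=0.92832 <1
  x=-2.075: |R|=0.71843 <1
  x=-1.762: |R|=0.49804 <1
  x=-3.085: |R|=1.35766 >1
  x=-3.004: |R|=1.31006 >1
  x=-2.554: |R|=1.03441 >1
So |R|<1 on (-2.5000, 0).

z* = -2.5000.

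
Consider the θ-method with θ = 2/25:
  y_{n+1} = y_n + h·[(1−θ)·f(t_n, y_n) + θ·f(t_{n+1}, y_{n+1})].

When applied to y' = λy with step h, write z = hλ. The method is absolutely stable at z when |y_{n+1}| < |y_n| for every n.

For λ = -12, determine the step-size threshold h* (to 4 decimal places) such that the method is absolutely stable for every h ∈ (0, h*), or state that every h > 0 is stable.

On y'=λy, z=hλ:
  y_{n+1} = y_n + z·[23/25·y_n + 2/25·y_{n+1}] ⇒ (1 − 2/25z)y_{n+1} = (1 + 23/25z)y_n
  Hence R(z) = (1 + 23/25z)/(1 − 2/25z).

Need |R(x)|<1, x<0.
x=-0.56: |R|=0.4640
R=−1: 1+23/25x = −1+2/25x ⇒ -21/25x=2 ⇒ x=2/(-21/25)=-2.3810
Confirm numerically:
  x=-1.858: |R|=0.61757 <1
  x=-1.563: |R|=0.38928 <1
  x=-1.513: |R|=0.34964 <1
  x=-1.114: |R|=0.02284 <1
  x=-2.818: |R|=1.29958 >1
  x=-2.785: |R|=1.27756 >1
  x=-2.460: |R|=1.05548 >1
Interval (-2.3810, 0).

(-2.3810,0); λ=-12 ⇒ h* = (50/21)/12 = 0.1984.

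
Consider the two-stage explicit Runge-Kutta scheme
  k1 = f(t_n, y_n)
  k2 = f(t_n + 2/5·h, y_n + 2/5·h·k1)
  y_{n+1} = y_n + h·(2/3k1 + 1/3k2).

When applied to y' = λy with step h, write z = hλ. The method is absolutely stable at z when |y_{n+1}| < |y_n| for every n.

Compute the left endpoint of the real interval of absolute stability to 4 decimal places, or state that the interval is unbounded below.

On y'=λy, z=hλ:
  k1=λy_n ⇒ h·k1=z·y_n;  k2=λ(1+2/5z)y_n ⇒ h·k2=z(1+2/5z)y_n
  y_{n+1}/y_n = 1 + 2/3z + 1/3z(1+2/5z) = 1 + z + 2/15z²
  Hence R(z) = 1 + z + 2/15z².

Boundary: |R(x)|=1, x<0.
x=-0.95: |R|=0.1703
R=1: x+2/15x²=0 ⇒ x=−15/2=-7.5000; min R=1−1/(4·2/15)=-0.8750>−1
Confirm numerically:
  x=-7.439: |R|=0.93950 <1
  x=-6.029: |R|=0.18249 <1
  x=-4.264: |R|=0.83977 <1
  x=-3.746: |R|=0.87500 <1
  x=-7.736: |R|=1.24343 >1
  x=-7.537: |R|=1.03718 >1
Stable set (-7.5000, 0).

z* = -7.5000.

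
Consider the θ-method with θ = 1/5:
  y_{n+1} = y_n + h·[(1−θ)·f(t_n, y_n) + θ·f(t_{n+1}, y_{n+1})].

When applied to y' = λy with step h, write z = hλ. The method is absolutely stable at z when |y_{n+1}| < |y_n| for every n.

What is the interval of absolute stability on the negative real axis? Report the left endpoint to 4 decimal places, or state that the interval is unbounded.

z∈(-3.3333,0).

With y'=λy (z=hλ):
  y_{n+1} = y_n + z·[4/5·y_n + 1/5·y_{n+1}] ⇒ (1 − 1/5z)y_{n+1} = (1 + 4/5z)y_n
  so R(z) = (1 + 4/5z)/(1 − 1/5z).

Solve |R(x)|<1 on ℝ⁻.
x=-1.46: |R|=0.1300
R=−1: 1+4/5x = −1+1/5x ⇒ -3/5x=2 ⇒ x=2/(-3/5)=-3.3333
Confirm numerically:
  x=-2.978: |R|=0.86638 <1
  x=-2.789: |R|=0.79035 <1
  x=-2.719: |R|=0.76124 <1
  x=-1.995: |R|=0.42602 <1
  x=-3.851: |R|=1.17546 >1
  x=-3.524: |R|=1.06710 >1
  x=-3.459: |R|=1.04457 >1
Stable set (-3.3333, 0).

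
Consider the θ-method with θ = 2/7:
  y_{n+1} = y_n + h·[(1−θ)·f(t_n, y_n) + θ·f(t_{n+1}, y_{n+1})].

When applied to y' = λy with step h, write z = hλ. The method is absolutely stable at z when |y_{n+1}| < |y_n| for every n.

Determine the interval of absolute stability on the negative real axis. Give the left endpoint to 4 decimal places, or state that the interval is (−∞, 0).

z∈(-4.6667,0).

On y'=λy, z=hλ:
  y_{n+1} = y_n + z·[5/7·y_n + 2/7·y_{n+1}] ⇒ (1 − 2/7z)y_{n+1} = (1 + 5/7z)y_n
  Hence R(z) = (1 + 5/7z)/(1 − 2/7z).

Boundary: |R(x)|=1, x<0.
x=-0.3: |R|=0.7237
R=−1: 1+5/7x = −1+2/7x ⇒ -3/7x=2 ⇒ x=2/(-3/7)=-4.6667
Confirm numerically:
  x=-4.409: |R|=0.95113 <1
  x=-4.051: |R|=0.87770 <1
  x=-2.594: |R|=0.48983 <1
  x=-5.244: |R|=1.09904 >1
  x=-5.168: |R|=1.08676 >1
  x=-4.990: |R|=1.05713 >1
So |R|<1 on (-4.6667, 0).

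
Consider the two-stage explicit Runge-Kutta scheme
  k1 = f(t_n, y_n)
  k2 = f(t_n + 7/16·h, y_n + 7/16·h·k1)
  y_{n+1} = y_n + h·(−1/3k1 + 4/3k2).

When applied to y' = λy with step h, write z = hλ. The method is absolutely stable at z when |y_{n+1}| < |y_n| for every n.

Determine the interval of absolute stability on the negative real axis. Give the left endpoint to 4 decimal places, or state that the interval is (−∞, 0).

(-1.7143, 0).

On y'=λy, z=hλ:
  k1=λy_n ⇒ h·k1=z·y_n;  k2=λ(1+7/16z)y_n ⇒ h·k2=z(1+7/16z)y_n
  y_{n+1}/y_n = 1 − 1/3z + 4/3z(1+7/16z) = 1 + z + 7/12z²
  R(z) = 1 + z + 7/12z².

Boundary: |R(x)|=1, x<0.
x=-1.62: |R|=0.9109
R=1: x+7/12x²=0 ⇒ x=−12/7=-1.7143; min R=1−1/(4·7/12)=0.5714>−1
Confirm numerically:
  x=-1.672: |R|=0.95876 <1
  x=-1.344: |R|=0.70970 <1
  x=-1.116: |R|=0.61052 <1
  x=-1.105: |R|=0.60726 <1
  x=-2.142: |R|=1.53443 >1
  x=-2.106: |R|=1.48122 >1
  x=-1.976: |R|=1.30167 >1
Stable set (-1.7143, 0).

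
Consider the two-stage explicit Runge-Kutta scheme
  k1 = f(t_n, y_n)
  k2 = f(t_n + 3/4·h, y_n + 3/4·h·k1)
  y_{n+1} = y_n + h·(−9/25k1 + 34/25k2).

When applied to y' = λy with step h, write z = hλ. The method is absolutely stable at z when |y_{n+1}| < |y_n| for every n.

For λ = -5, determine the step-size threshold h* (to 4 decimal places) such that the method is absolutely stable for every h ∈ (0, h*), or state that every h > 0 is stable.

(-0.9804,0); λ=-5 ⇒ h* = (50/51)/5 = 0.1961.

Test eqn y'=λy, z=hλ:
  k1=λy_n ⇒ h·k1=z·y_n;  k2=λ(1+3/4z)y_n ⇒ h·k2=z(1+3/4z)y_n
  y_{n+1}/y_n = 1 − 9/25z + 34/25z(1+3/4z) = 1 + z + 51/50z²
  R(z) = 1 + z + 51/50z².

Boundary: |R(x)|=1, x<0.
x=-0.91: |R|=0.9347
R=1: x+51/50x²=0 ⇒ x=−50/51=-0.9804; min R=1−1/(4·51/50)=0.7549>−1
Confirm numerically:
  x=-0.722: |R|=0.80971 <1
  x=-0.680: |R|=0.79165 <1
  x=-0.537: |R|=0.75714 <1
  x=-0.414: |R|=0.76082 <1
  x=-1.220: |R|=1.29817 >1
  x=-1.131: |R|=1.17374 >1
  x=-1.100: |R|=1.13420 >1
Interval (-0.9804, 0).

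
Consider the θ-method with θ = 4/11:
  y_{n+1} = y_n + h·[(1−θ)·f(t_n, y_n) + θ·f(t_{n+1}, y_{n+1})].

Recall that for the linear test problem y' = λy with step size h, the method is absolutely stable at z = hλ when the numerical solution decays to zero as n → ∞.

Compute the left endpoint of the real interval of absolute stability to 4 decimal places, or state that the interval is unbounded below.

left endpoint -7.3333.

With y'=λy (z=hλ):
  y_{n+1} = y_n + z·[7/11·y_n + 4/11·y_{n+1}] ⇒ (1 − 4/11z)y_{n+1} = (1 + 7/11z)y_n
  so R(z) = (1 + 7/11z)/(1 − 4/11z).

Need |R(x)|<1, x<0.
x=-0.84: |R|=0.3565
R=−1: 1+7/11x = −1+4/11x ⇒ -3/11x=2 ⇒ x=2/(-3/11)=-7.3333
Confirm numerically:
  x=-6.371: |R|=0.92087 <1
  x=-4.670: |R|=0.73080 <1
  x=-4.096: |R|=0.64534 <1
  x=-7.784: |R|=1.03209 >1
  x=-7.609: |R|=1.01996 >1
  x=-7.539: |R|=1.01499 >1
So |R|<1 on (-7.3333, 0).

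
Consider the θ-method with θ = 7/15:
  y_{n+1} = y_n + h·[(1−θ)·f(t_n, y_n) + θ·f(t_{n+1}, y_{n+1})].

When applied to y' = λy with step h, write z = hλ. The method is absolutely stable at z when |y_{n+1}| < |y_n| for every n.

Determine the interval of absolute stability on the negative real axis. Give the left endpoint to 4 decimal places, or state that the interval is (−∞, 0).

(-30.0000, 0).

On y'=λy, z=hλ:
  y_{n+1} = y_n + z·[8/15·y_n + 7/15·y_{n+1}] ⇒ (1 − 7/15z)y_{n+1} = (1 + 8/15z)y_n
  ⇒ R(z) = (1 + 8/15z)/(1 − 7/15z).

Boundary: |R(x)|=1, x<0.
x=-1.45: |R|=0.1352
R=−1: 1+8/15x = −1+7/15x ⇒ -1/15x=2 ⇒ x=2/(-1/15)=-30.0000
Confirm numerically:
  x=-23.486: |R|=0.96369 <1
  x=-22.060: |R|=0.95313 <1
  x=-15.511: |R|=0.88275 <1
  x=-30.536: |R|=1.00234 >1
  x=-30.147: |R|=1.00065 >1
So |R|<1 on (-30.0000, 0).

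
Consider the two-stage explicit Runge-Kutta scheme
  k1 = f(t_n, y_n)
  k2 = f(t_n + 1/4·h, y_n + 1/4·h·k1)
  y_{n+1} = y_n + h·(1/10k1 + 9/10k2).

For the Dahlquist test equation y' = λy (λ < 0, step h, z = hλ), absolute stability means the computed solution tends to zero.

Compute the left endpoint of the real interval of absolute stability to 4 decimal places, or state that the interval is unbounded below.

With y'=λy (z=hλ):
  k1=λy_n ⇒ h·k1=z·y_n;  k2=λ(1+1/4z)y_n ⇒ h·k2=z(1+1/4z)y_n
  y_{n+1}/y_n = 1 + 1/10z + 9/10z(1+1/4z) = 1 + z + 9/40z²
  Hence R(z) = 1 + z + 9/40z².

Boundary: |R(x)|=1, x<0.
x=-0.69: |R|=0.4171
R=1: x+9/40x²=0 ⇒ x=−40/9=-4.4444; min R=1−1/(4·9/40)=-0.1111>−1
Confirm numerically:
  x=-4.382: |R|=0.93843 <1
  x=-4.357: |R|=0.91428 <1
  x=-3.977: |R|=0.58172 <1
  x=-3.810: |R|=0.45612 <1
  x=-4.861: |R|=1.45560 >1
  x=-4.705: |R|=1.27583 >1
Stable set (-4.4444, 0).

z* = -4.4444.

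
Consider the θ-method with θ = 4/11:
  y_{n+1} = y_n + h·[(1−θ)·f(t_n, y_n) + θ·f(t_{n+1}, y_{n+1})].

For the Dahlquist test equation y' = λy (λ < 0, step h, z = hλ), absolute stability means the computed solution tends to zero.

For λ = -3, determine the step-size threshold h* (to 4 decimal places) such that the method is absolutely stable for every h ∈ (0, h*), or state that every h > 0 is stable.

Test eqn y'=λy, z=hλ:
  y_{n+1} = y_n + z·[7/11·y_n + 4/11·y_{n+1}] ⇒ (1 − 4/11z)y_{n+1} = (1 + 7/11z)y_n
  so R(z) = (1 + 7/11z)/(1 − 4/11z).

Solve |R(x)|<1 on ℝ⁻.
x=-1.74: |R|=0.0657
R=−1: 1+7/11x = −1+4/11x ⇒ -3/11x=2 ⇒ x=2/(-3/11)=-7.3333
Confirm numerically:
  x=-5.879: |R|=0.87359 <1
  x=-5.325: |R|=0.81347 <1
  x=-3.907: |R|=0.61398 <1
  x=-7.885: |R|=1.03890 >1
  x=-7.461: |R|=1.00938 >1
  x=-7.359: |R|=1.00190 >1
So |R|<1 on (-7.3333, 0).

(-7.3333,0); λ=-3 ⇒ h* = (22/3)/3 = 2.4444.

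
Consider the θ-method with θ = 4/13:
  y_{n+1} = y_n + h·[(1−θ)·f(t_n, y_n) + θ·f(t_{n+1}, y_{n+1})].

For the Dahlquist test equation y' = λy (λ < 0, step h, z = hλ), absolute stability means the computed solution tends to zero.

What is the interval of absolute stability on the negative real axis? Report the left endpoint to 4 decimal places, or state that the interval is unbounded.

(-5.2000, 0).

On y'=λy, z=hλ:
  y_{n+1} = y_n + z·[9/13·y_n + 4/13·y_{n+1}] ⇒ (1 − 4/13z)y_{n+1} = (1 + 9/13z)y_n
  Hence R(z) = (1 + 9/13z)/(1 − 4/13z).

Find x<0 with |R(x)|<1.
x=-0.71: |R|=0.4173
R=−1: 1+9/13x = −1+4/13x ⇒ -5/13x=2 ⇒ x=2/(-5/13)=-5.2000
Confirm numerically:
  x=-3.293: |R|=0.63568 <1
  x=-3.175: |R|=0.60603 <1
  x=-3.083: |R|=0.58215 <1
  x=-5.572: |R|=1.05271 >1
  x=-5.502: |R|=1.04313 >1
So |R|<1 on (-5.2000, 0).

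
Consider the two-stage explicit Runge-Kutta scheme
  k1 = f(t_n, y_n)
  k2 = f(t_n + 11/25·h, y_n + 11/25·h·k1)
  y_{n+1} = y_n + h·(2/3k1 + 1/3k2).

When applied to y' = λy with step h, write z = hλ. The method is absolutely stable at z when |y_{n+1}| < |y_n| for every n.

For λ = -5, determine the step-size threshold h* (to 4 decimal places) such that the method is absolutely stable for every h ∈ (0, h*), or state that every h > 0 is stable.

Set f=λy, z=hλ:
  k1=λy_n ⇒ h·k1=z·y_n;  k2=λ(1+11/25z)y_n ⇒ h·k2=z(1+11/25z)y_n
  y_{n+1}/y_n = 1 + 2/3z + 1/3z(1+11/25z) = 1 + z + 11/75z²
  ⇒ R(z) = 1 + z + 11/75z².

Solve |R(x)|<1 on ℝ⁻.
x=-1.73: |R|=0.2910
R=1: x+11/75x²=0 ⇒ x=−75/11=-6.8182; min R=1−1/(4·11/75)=-0.7045>−1
Confirm numerically:
  x=-5.457: |R|=0.08944 <1
  x=-4.578: |R|=0.50415 <1
  x=-2.973: |R|=0.67665 <1
  x=-7.190: |R|=1.39209 >1
  x=-6.996: |R|=1.18246 >1
Stable set (-6.8182, 0).

(-6.8182,0); λ=-5 ⇒ h* = (75/11)/5 = 1.3636.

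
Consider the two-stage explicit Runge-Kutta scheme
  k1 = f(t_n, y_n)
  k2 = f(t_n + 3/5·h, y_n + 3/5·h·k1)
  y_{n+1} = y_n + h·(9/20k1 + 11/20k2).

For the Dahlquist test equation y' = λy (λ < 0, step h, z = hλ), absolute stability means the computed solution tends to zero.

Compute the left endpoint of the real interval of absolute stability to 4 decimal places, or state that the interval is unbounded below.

left endpoint -3.0303.

Test eqn y'=λy, z=hλ:
  k1=λy_n ⇒ h·k1=z·y_n;  k2=λ(1+3/5z)y_n ⇒ h·k2=z(1+3/5z)y_n
  y_{n+1}/y_n = 1 + 9/20z + 11/20z(1+3/5z) = 1 + z + 33/100z²
  so R(z) = 1 + z + 33/100z².

Boundary: |R(x)|=1, x<0.
x=-1.22: |R|=0.2712
R=1: x+33/100x²=0 ⇒ x=−100/33=-3.0303; min R=1−1/(4·33/100)=0.2424>−1
Confirm numerically:
  x=-2.911: |R|=0.88539 <1
  x=-2.722: |R|=0.72306 <1
  x=-2.224: |R|=0.40824 <1
  x=-2.040: |R|=0.33333 <1
  x=-3.619: |R|=1.70306 >1
  x=-3.346: |R|=1.34859 >1
  x=-3.334: |R|=1.33413 >1
Stable set (-3.0303, 0).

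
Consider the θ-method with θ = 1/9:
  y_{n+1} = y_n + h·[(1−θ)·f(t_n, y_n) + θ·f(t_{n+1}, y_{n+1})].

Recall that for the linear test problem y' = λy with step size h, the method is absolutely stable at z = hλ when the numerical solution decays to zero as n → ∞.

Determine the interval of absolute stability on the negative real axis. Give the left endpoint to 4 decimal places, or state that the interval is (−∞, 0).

With y'=λy (z=hλ):
  y_{n+1} = y_n + z·[8/9·y_n + 1/9·y_{n+1}] ⇒ (1 − 1/9z)y_{n+1} = (1 + 8/9z)y_n
  so R(z) = (1 + 8/9z)/(1 − 1/9z).

Need |R(x)|<1, x<0.
x=-0.49: |R|=0.5353
R=−1: 1+8/9x = −1+1/9x ⇒ -7/9x=2 ⇒ x=2/(-7/9)=-2.5714
Confirm numerically:
  x=-2.031: |R|=0.65706 <1
  x=-1.703: |R|=0.43203 <1
  x=-1.252: |R|=0.09910 <1
  x=-1.142: |R|=0.01341 <1
  x=-3.138: |R|=1.32674 >1
  x=-3.130: |R|=1.32234 >1
  x=-2.997: |R|=1.24831 >1
Interval (-2.5714, 0).

z∈(-2.5714,0).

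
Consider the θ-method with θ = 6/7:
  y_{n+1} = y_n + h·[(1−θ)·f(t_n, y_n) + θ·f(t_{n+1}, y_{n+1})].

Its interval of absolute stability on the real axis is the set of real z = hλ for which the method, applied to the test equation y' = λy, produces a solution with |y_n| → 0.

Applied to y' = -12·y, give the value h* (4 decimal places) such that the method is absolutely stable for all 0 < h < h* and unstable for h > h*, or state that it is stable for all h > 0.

interval (−∞, 0). Any h>0 works for λ=-12.

On y'=λy, z=hλ:
  y_{n+1} = y_n + z·[1/7·y_n + 6/7·y_{n+1}] ⇒ (1 − 6/7z)y_{n+1} = (1 + 1/7z)y_n
  so R(z) = (1 + 1/7z)/(1 − 6/7z).

Boundary: |R(x)|=1, x<0.
x=-0.59: |R|=0.6082
x=-2: |R|=0.2632
x=-10: |R|=0.0448
x=-100: |R|=0.1532
θ=6/7≥1/2 ⇒ |1+1/7x|<|1−6/7x| ∀x<0 ⇒ unbounded interval.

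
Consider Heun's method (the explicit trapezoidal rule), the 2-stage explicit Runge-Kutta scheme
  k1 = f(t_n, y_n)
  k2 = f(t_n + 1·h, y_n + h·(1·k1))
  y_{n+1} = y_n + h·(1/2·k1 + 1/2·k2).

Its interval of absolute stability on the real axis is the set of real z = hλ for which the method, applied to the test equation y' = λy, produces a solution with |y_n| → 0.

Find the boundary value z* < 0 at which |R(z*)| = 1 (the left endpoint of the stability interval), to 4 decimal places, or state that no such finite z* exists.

Test eqn y'=λy, z=hλ:
  order 2, 2-stage ⇒ R(z)=1+z+z^2/2
  (e.g. R(-0.4)=0.68000, |R|=0.68000)

Find x<0 with |R(x)|<1.
x=-0.4: |R|=0.6800
|R(-2.33)|=1.3845 |R(-1.95)|=0.9512 |R(-1.73)|=0.7664
Bisect:
  x_lo=-2.3166 |R|=1.3667  x_hi=-0.1652 |R|=0.8485
  mid=-1.24088 |R|=0.52901 →hi
  mid=-1.77873 |R|=0.80321 →hi
  mid=-2.04766 |R|=1.04879 →lo
  mid=-1.91320 |R|=0.91696 →hi
  mid=-1.98043 |R|=0.98062 →hi
  mid=-2.01404 |R|=1.01414 →lo
  mid=-1.99724 |R|=0.99724 →hi
  ...
  [-2.00012,-1.99999] ⇒ x*=-2.0000
So |R|<1 on (-2.0000, 0).

left endpoint -2.0000.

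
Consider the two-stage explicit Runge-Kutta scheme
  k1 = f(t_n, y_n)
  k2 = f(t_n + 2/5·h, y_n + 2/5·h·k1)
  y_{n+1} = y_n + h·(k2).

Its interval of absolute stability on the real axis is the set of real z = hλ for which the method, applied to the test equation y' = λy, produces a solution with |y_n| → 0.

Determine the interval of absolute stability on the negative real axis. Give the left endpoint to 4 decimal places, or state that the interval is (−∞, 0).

On y'=λy, z=hλ:
  k1=λy_n ⇒ h·k1=z·y_n;  k2=λ(1+2/5z)y_n ⇒ h·k2=z(1+2/5z)y_n
  y_{n+1}/y_n = 1 + z(1+2/5z) = 1 + z + 2/5z²
  so R(z) = 1 + z + 2/5z².

Need |R(x)|<1, x<0.
x=-0.91: |R|=0.4212
R=1: x+2/5x²=0 ⇒ x=−5/2=-2.5000; min R=1−1/(4·2/5)=0.3750>−1
Confirm numerically:
  x=-2.125: |R|=0.68125 <1
  x=-1.346: |R|=0.37869 <1
  x=-1.259: |R|=0.37503 <1
  x=-2.991: |R|=1.58743 >1
  x=-2.896: |R|=1.45873 >1
  x=-2.744: |R|=1.26781 >1
So |R|<1 on (-2.5000, 0).

z∈(-2.5000,0).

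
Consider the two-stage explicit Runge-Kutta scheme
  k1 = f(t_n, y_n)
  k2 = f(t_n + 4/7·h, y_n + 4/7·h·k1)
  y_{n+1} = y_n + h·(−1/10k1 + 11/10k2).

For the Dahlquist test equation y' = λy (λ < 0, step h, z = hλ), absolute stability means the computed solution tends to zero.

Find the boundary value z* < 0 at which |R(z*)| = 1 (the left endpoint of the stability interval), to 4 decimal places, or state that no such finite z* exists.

On y'=λy, z=hλ:
  k1=λy_n ⇒ h·k1=z·y_n;  k2=λ(1+4/7z)y_n ⇒ h·k2=z(1+4/7z)y_n
  y_{n+1}/y_n = 1 − 1/10z + 11/10z(1+4/7z) = 1 + z + 22/35z²
  Hence R(z) = 1 + z + 22/35z².

Boundary: |R(x)|=1, x<0.
x=-1.72: |R|=1.1396
R=1: x+22/35x²=0 ⇒ x=−35/22=-1.5909; min R=1−1/(4·22/35)=0.6023>−1
Confirm numerically:
  x=-1.304: |R|=0.76483 <1
  x=-1.240: |R|=0.72649 <1
  x=-0.974: |R|=0.62231 <1
  x=-0.893: |R|=0.60825 <1
  x=-2.188: |R|=1.82119 >1
  x=-1.884: |R|=1.34709 >1
  x=-1.676: |R|=1.08964 >1
Stable set (-1.5909, 0).

left endpoint -1.5909.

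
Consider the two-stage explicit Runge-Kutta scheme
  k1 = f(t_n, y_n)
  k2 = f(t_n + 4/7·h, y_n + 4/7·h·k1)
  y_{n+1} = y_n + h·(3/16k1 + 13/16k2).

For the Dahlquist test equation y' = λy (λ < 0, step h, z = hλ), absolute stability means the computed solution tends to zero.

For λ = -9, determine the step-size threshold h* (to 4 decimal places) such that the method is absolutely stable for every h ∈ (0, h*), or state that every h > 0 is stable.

(-2.1538,0); λ=-9 ⇒ h* = (28/13)/9 = 0.2393.

Set f=λy, z=hλ:
  k1=λy_n ⇒ h·k1=z·y_n;  k2=λ(1+4/7z)y_n ⇒ h·k2=z(1+4/7z)y_n
  y_{n+1}/y_n = 1 + 3/16z + 13/16z(1+4/7z) = 1 + z + 13/28z²
  R(z) = 1 + z + 13/28z².

Boundary: |R(x)|=1, x<0.
x=-0.52: |R|=0.6055
R=1: x+13/28x²=0 ⇒ x=−28/13=-2.1538; min R=1−1/(4·13/28)=0.4615>−1
Confirm numerically:
  x=-2.102: |R|=0.94940 <1
  x=-1.694: |R|=0.63833 <1
  x=-1.497: |R|=0.54347 <1
  x=-1.442: |R|=0.52342 <1
  x=-2.752: |R|=1.76427 >1
  x=-2.520: |R|=1.42840 >1
Interval (-2.1538, 0).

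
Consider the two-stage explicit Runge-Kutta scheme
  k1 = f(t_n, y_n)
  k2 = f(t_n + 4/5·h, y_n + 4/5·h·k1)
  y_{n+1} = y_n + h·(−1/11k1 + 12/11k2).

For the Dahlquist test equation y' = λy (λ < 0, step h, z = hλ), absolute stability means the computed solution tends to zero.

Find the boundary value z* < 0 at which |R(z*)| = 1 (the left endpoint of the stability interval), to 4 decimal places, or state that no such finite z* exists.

With y'=λy (z=hλ):
  k1=λy_n ⇒ h·k1=z·y_n;  k2=λ(1+4/5z)y_n ⇒ h·k2=z(1+4/5z)y_n
  y_{n+1}/y_n = 1 − 1/11z + 12/11z(1+4/5z) = 1 + z + 48/55z²
  so R(z) = 1 + z + 48/55z².

Find x<0 with |R(x)|<1.
x=-0.59: |R|=0.7138
R=1: x+48/55x²=0 ⇒ x=−55/48=-1.1458; min R=1−1/(4·48/55)=0.7135>−1
Confirm numerically:
  x=-0.856: |R|=0.78348 <1
  x=-0.817: |R|=0.76554 <1
  x=-0.755: |R|=0.74248 <1
  x=-0.540: |R|=0.71449 <1
  x=-1.553: |R|=1.55185 >1
  x=-1.368: |R|=1.26524 >1
  x=-1.359: |R|=1.25282 >1
Stable set (-1.1458, 0).

z* = -1.1458.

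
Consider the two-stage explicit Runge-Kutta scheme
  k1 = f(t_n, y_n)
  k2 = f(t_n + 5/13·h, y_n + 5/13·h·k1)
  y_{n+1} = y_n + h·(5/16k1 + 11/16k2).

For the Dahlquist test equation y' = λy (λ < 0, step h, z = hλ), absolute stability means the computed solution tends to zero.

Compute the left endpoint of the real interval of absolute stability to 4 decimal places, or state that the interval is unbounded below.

Set f=λy, z=hλ:
  k1=λy_n ⇒ h·k1=z·y_n;  k2=λ(1+5/13z)y_n ⇒ h·k2=z(1+5/13z)y_n
  y_{n+1}/y_n = 1 + 5/16z + 11/16z(1+5/13z) = 1 + z + 55/208z²
  so R(z) = 1 + z + 55/208z².

Solve |R(x)|<1 on ℝ⁻.
x=-0.61: |R|=0.4884
R=1: x+55/208x²=0 ⇒ x=−208/55=-3.7818; min R=1−1/(4·55/208)=0.0545>−1
Confirm numerically:
  x=-2.303: |R|=0.09945 <1
  x=-2.100: |R|=0.06611 <1
  x=-1.863: |R|=0.05475 <1
  x=-4.212: |R|=1.47912 >1
  x=-4.183: |R|=1.44374 >1
So |R|<1 on (-3.7818, 0).

left endpoint -3.7818.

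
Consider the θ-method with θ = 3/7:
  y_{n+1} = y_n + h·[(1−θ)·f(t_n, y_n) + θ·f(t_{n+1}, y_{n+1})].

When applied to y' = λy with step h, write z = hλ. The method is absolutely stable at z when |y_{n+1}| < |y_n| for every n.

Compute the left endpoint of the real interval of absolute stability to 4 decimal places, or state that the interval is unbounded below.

On y'=λy, z=hλ:
  y_{n+1} = y_n + z·[4/7·y_n + 3/7·y_{n+1}] ⇒ (1 − 3/7z)y_{n+1} = (1 + 4/7z)y_n
  Hence R(z) = (1 + 4/7z)/(1 − 3/7z).

Find x<0 with |R(x)|<1.
x=-0.61: |R|=0.5164
R=−1: 1+4/7x = −1+3/7x ⇒ -1/7x=2 ⇒ x=2/(-1/7)=-14.0000
Confirm numerically:
  x=-12.694: |R|=0.97103 <1
  x=-11.683: |R|=0.94490 <1
  x=-5.905: |R|=0.67247 <1
  x=-14.273: |R|=1.00548 >1
  x=-14.134: |R|=1.00271 >1
  x=-14.106: |R|=1.00215 >1
Interval (-14.0000, 0).

z* = -14.0000.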